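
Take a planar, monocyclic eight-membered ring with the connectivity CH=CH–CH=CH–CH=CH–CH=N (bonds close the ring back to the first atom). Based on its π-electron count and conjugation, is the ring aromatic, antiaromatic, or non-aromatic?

Antiaromatic

Every ring atom contributes a p orbital perpendicular to the ring (the double-bond atoms are sp², each contributing one p electron; the doubly-bonded nitrogens are pyridine-type — their lone pairs lie in the ring plane, leaving one electron in the p orbital), so the π system is cyclic and fully conjugated.
π-electron count: 4 × 2 = 8 from the 4 double-bond units.
With 8 = 4·2 π electrons, Hückel's rule classifies the planar ring as antiaromatic.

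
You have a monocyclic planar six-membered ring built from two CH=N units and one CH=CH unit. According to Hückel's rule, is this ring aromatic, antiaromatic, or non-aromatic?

Every ring atom contributes a p orbital perpendicular to the ring (every atom in a ring double bond is sp² and brings one electron to the p orbital; each sp² =N– keeps its lone pair in-plane and puts one electron into the π system), so the π system is cyclic and fully conjugated.
Tallying contributions gives 3 × 2 = 6 from the 3 double-bond units.
Since 6 = 4·1 + 2, the ring meets the 4n+2 criterion.

Aromatic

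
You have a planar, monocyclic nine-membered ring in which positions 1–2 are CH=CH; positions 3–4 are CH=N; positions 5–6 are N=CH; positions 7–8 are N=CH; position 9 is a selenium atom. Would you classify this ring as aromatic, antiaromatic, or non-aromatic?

Aromatic

The p orbitals form a continuous loop: the double-bond atoms are sp², each contributing one p electron; each =N– nitrogen is pyridine-type (lone pair in the sp² plane, one electron in the p orbital); the selenium donates one lone pair from its p orbital. The ring is fully conjugated.
Tallying contributions gives 4 × 2 = 8 from the double-bond units + 2 from the Se atom = 10.
10 = 4(2) + 2, which satisfies Hückel's 4n+2 rule.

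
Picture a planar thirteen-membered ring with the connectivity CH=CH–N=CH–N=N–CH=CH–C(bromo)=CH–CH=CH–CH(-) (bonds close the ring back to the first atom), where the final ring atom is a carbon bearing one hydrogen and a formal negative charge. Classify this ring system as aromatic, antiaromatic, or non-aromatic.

The p orbitals form a continuous loop: the double-bond atoms are sp², each contributing one p electron; each =N– nitrogen is pyridine-type (lone pair in the sp² plane, one electron in the p orbital); the carbanion's lone pair occupies the p orbital. The ring is fully conjugated.
Counting π electrons: 6 × 2 = 12 from the double-bond units + 2 from the CH(-) atom = 14.
14 = 4(3) + 2, which satisfies Hückel's 4n+2 rule.

Aromatic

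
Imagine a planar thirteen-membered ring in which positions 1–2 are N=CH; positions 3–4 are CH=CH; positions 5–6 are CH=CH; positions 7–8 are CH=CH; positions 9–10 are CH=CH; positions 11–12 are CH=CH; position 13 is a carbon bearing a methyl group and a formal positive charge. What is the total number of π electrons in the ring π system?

12

The p orbitals form a continuous loop: each doubly-bonded ring atom is sp² with one p-orbital electron; the doubly-bonded nitrogens are pyridine-type — their lone pairs lie in the ring plane, leaving one electron in the p orbital; the carbocation has an empty p orbital. The ring is fully conjugated.
π-electron count: 6 × 2 = 12 from the double-bond units + 0 from the C(methyl)(+) atom = 12.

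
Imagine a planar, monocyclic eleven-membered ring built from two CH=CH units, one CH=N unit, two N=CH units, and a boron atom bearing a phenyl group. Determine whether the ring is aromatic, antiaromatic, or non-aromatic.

Aromatic

Check conjugation: every atom in a ring double bond is sp² and brings one electron to the p orbital; the doubly-bonded nitrogens are pyridine-type — their lone pairs lie in the ring plane, leaving one electron in the p orbital; the boron has an empty p orbital — every position has a p orbital, so the cyclic π system is continuous.
Adding the contributions, 5 × 2 = 10 from the double-bond units + 0 from the B(phenyl) atom = 10.
With 10 π electrons (n = 2), the Hückel 4n+2 condition holds.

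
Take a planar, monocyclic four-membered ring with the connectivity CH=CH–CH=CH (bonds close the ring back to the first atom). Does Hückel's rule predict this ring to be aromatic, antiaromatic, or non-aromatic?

Antiaromatic

The p orbitals form a continuous loop: the double-bond atoms are sp², each contributing one p electron. The ring is fully conjugated.
Adding the contributions, 2 × 2 = 4 from the 2 double-bond units.
4 is a 4n count (n = 1), so the planar conjugated ring is antiaromatic.
This is cyclobutadiene.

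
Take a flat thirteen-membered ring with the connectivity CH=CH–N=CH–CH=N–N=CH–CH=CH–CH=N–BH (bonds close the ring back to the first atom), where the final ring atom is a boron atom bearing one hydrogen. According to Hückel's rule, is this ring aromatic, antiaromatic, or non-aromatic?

Antiaromatic

Check conjugation: the double-bond atoms are sp², each contributing one p electron; each sp² =N– keeps its lone pair in-plane and puts one electron into the π system; the boron has an empty p orbital — every position has a p orbital, so the cyclic π system is continuous.
Counting π electrons: 6 × 2 = 12 from the double-bond units + 0 from the BH atom = 12.
12 is a 4n count (n = 3), so the planar conjugated ring is antiaromatic.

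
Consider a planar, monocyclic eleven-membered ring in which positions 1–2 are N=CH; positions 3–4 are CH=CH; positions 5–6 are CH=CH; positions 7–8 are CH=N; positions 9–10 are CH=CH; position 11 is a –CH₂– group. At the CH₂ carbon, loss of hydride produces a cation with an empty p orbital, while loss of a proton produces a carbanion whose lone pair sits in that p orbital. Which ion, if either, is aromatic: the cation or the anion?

The cation

In either ion the ring is fully conjugated: every atom, including the new sp² carbon, supplies a p orbital.
Cation: 5 × 2 + 0 = 10 π electrons → 4(2)+2, aromatic.
Anion: 5 × 2 + 2 = 12 π electrons → 4(3), antiaromatic.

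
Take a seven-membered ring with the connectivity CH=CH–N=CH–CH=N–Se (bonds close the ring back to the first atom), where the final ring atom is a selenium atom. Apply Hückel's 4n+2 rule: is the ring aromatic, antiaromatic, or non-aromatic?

Check conjugation: every atom in a ring double bond is sp² and brings one electron to the p orbital; the doubly-bonded nitrogens are pyridine-type — their lone pairs lie in the ring plane, leaving one electron in the p orbital; the selenium donates one lone pair from its p orbital — every position has a p orbital, so the cyclic π system is continuous.
Tallying contributions gives 3 × 2 = 6 from the double-bond units + 2 from the Se atom = 8.
8 is a 4n count (n = 2), so the planar conjugated ring is antiaromatic.

Antiaromatic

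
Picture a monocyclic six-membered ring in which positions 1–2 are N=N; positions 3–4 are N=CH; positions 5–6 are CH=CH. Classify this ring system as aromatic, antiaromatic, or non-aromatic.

Aromatic

All ring atoms are sp² and supply a p orbital to the ring (every atom in a ring double bond is sp² and brings one electron to the p orbital; the doubly-bonded nitrogens are pyridine-type — their lone pairs lie in the ring plane, leaving one electron in the p orbital); the conjugation is uninterrupted.
Counting π electrons: 3 × 2 = 6 from the 3 double-bond units.
With 6 π electrons (n = 1), the Hückel 4n+2 condition holds.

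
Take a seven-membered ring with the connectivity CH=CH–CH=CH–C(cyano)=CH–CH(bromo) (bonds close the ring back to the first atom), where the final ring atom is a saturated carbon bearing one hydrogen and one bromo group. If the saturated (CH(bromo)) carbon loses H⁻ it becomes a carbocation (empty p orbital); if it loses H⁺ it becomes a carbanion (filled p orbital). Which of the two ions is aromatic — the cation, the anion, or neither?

Both ions have a continuous loop of p orbitals — each ring atom is sp².
Cation: 3 × 2 + 0 = 6 π electrons → 4(1)+2, aromatic.
Anion: 3 × 2 + 2 = 8 π electrons → 4(2), antiaromatic.

The cation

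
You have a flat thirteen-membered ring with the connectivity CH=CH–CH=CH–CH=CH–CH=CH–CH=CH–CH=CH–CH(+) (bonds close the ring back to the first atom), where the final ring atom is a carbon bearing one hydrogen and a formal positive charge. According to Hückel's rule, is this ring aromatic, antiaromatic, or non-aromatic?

The p orbitals form a continuous loop: every atom in a ring double bond is sp² and brings one electron to the p orbital; the carbocation has an empty p orbital. The ring is fully conjugated.
π-electron count: 6 × 2 = 12 from the double-bond units + 0 from the CH(+) atom = 12.
With 12 = 4·3 π electrons, Hückel's rule classifies the planar ring as antiaromatic.

Antiaromatic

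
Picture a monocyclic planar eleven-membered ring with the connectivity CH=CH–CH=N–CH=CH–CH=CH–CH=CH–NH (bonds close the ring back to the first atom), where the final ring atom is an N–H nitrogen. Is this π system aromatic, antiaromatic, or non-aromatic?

Antiaromatic

The p orbitals form a continuous loop: the double-bond atoms are sp², each contributing one p electron; each sp² =N– keeps its lone pair in-plane and puts one electron into the π system; the pyrrole-type nitrogen donates its lone pair from the p orbital. The ring is fully conjugated.
Adding the contributions, 5 × 2 = 10 from the double-bond units + 2 from the NH atom = 12.
With 12 = 4·3 π electrons, Hückel's rule classifies the planar ring as antiaromatic.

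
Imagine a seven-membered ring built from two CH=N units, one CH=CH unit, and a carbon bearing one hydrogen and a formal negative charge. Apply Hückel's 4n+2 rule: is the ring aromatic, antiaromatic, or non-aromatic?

Check conjugation: the double-bond atoms are sp², each contributing one p electron; the doubly-bonded nitrogens are pyridine-type — their lone pairs lie in the ring plane, leaving one electron in the p orbital; the carbanion's lone pair occupies the p orbital — every position has a p orbital, so the cyclic π system is continuous.
π-electron count: 3 × 2 = 6 from the double-bond units + 2 from the CH(-) atom = 8.
A 4n π count (8, n = 2) in a planar conjugated ring means antiaromatic.

Antiaromatic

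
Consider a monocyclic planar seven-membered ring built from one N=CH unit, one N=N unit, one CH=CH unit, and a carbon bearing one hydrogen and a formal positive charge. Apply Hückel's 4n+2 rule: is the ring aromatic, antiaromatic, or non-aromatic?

Aromatic

Check conjugation: each doubly-bonded ring atom is sp² with one p-orbital electron; the doubly-bonded nitrogens are pyridine-type — their lone pairs lie in the ring plane, leaving one electron in the p orbital; the carbocation has an empty p orbital — every position has a p orbital, so the cyclic π system is continuous.
Counting π electrons: 3 × 2 = 6 from the double-bond units + 0 from the CH(+) atom = 6.
With 6 π electrons (n = 1), the Hückel 4n+2 condition holds.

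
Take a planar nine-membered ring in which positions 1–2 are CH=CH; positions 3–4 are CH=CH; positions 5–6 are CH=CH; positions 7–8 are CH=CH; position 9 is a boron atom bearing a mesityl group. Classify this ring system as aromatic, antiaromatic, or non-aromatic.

Every ring atom contributes a p orbital perpendicular to the ring (the double-bond atoms are sp², each contributing one p electron; the boron has an empty p orbital), so the π system is cyclic and fully conjugated.
Adding the contributions, 4 × 2 = 8 from the double-bond units + 0 from the B(mesityl) atom = 8.
A 4n π count (8, n = 2) in a planar conjugated ring means antiaromatic.

Antiaromatic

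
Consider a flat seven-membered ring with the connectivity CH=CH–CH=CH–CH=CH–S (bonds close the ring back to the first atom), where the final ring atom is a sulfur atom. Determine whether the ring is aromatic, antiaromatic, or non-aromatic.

Check conjugation: the double-bond atoms are sp², each contributing one p electron; the sulfur donates one lone pair from its p orbital — every position has a p orbital, so the cyclic π system is continuous.
Counting π electrons: 3 × 2 = 6 from the double-bond units + 2 from the S atom = 8.
With 8 = 4·2 π electrons, Hückel's rule classifies the planar ring as antiaromatic.

Antiaromatic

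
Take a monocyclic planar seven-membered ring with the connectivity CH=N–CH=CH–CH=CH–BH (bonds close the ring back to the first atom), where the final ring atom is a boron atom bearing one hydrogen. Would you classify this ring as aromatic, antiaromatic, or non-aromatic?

The p orbitals form a continuous loop: every atom in a ring double bond is sp² and brings one electron to the p orbital; each =N– nitrogen is pyridine-type (lone pair in the sp² plane, one electron in the p orbital); the boron has an empty p orbital. The ring is fully conjugated.
π-electron count: 3 × 2 = 6 from the double-bond units + 0 from the BH atom = 6.
Since 6 = 4·1 + 2, the ring meets the 4n+2 criterion.

Aromatic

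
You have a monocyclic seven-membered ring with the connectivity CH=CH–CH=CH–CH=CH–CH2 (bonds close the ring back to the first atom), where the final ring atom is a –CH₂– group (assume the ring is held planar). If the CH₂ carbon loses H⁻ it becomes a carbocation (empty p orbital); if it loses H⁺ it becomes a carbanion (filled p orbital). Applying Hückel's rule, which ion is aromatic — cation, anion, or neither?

In either ion the ring is fully conjugated: every atom, including the new sp² carbon, supplies a p orbital.
Cation: 3 × 2 + 0 = 6 π electrons → 4(1)+2, aromatic.
Anion: 3 × 2 + 2 = 8 π electrons → 4(2), antiaromatic.

The cation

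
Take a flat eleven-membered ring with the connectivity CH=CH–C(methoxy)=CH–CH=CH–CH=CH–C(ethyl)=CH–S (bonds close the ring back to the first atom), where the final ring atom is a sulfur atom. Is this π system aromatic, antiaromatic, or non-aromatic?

Antiaromatic

Check conjugation: the double-bond atoms are sp², each contributing one p electron; the sulfur donates one lone pair from its p orbital — every position has a p orbital, so the cyclic π system is continuous.
Counting π electrons: 5 × 2 = 10 from the double-bond units + 2 from the S atom = 12.
With 12 = 4·3 π electrons, Hückel's rule classifies the planar ring as antiaromatic.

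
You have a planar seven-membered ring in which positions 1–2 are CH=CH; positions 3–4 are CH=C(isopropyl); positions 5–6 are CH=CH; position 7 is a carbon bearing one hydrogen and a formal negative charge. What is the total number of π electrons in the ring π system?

Check conjugation: every atom in a ring double bond is sp² and brings one electron to the p orbital; the carbanion's lone pair occupies the p orbital — every position has a p orbital, so the cyclic π system is continuous.
Adding the contributions, 3 × 2 = 6 from the double-bond units + 2 from the CH(-) atom = 8.

8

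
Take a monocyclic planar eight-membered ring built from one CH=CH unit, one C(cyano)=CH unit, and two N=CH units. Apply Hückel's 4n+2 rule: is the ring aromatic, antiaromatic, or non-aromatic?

Antiaromatic

Every ring atom contributes a p orbital perpendicular to the ring (the double-bond atoms are sp², each contributing one p electron; each =N– nitrogen is pyridine-type (lone pair in the sp² plane, one electron in the p orbital)), so the π system is cyclic and fully conjugated.
Counting π electrons: 4 × 2 = 8 from the 4 double-bond units.
8 = 4(2); a planar, fully conjugated 4n system is antiaromatic.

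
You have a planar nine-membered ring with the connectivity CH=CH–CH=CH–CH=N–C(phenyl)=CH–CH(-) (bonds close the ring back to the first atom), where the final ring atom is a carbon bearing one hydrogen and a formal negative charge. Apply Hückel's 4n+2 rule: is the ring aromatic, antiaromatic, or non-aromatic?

Aromatic

Every ring atom contributes a p orbital perpendicular to the ring (every atom in a ring double bond is sp² and brings one electron to the p orbital; the doubly-bonded nitrogens are pyridine-type — their lone pairs lie in the ring plane, leaving one electron in the p orbital; the carbanion's lone pair occupies the p orbital), so the π system is cyclic and fully conjugated.
π-electron count: 4 × 2 = 8 from the double-bond units + 2 from the CH(-) atom = 10.
10 = 4(2) + 2, which satisfies Hückel's 4n+2 rule.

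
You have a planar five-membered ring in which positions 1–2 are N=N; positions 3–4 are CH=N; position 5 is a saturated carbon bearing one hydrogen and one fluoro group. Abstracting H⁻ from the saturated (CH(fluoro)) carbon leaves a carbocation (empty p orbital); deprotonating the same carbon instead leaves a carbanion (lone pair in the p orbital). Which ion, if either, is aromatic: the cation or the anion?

Both ions have a continuous loop of p orbitals — each ring atom is sp².
Cation: 2 × 2 + 0 = 4 π electrons → 4(1), antiaromatic.
Anion: 2 × 2 + 2 = 6 π electrons → 4(1)+2, aromatic.

The anion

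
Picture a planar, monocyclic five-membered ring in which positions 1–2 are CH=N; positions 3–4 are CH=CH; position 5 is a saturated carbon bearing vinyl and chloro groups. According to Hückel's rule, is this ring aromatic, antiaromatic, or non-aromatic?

Non-aromatic

The C(vinyl)(chloro) position has four σ bonds — that saturated carbon is sp³ and has no p orbital in the ring π system — so the cyclic conjugation is interrupted.
Broken conjugation rules out both aromaticity and antiaromaticity.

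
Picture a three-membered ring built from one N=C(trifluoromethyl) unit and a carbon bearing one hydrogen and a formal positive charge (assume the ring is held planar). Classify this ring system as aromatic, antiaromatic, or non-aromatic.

Aromatic

All ring atoms are sp² and supply a p orbital to the ring (the double-bond atoms are sp², each contributing one p electron; each =N– nitrogen is pyridine-type (lone pair in the sp² plane, one electron in the p orbital); the carbocation has an empty p orbital); the conjugation is uninterrupted.
Tallying contributions gives 1 × 2 = 2 from the double-bond unit + 0 from the CH(+) atom = 2.
2 = 4(0) + 2, which satisfies Hückel's 4n+2 rule.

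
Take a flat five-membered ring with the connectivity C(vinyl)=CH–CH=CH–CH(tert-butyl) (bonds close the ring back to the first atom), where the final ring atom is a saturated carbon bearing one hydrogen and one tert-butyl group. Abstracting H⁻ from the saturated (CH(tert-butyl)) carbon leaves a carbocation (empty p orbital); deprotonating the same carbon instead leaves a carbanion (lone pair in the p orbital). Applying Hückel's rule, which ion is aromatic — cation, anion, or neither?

The anion

Once that carbon is sp², every ring atom has a p orbital and both ions are fully conjugated.
Cation: 2 × 2 + 0 = 4 π electrons → 4(1), antiaromatic.
Anion: 2 × 2 + 2 = 6 π electrons → 4(1)+2, aromatic.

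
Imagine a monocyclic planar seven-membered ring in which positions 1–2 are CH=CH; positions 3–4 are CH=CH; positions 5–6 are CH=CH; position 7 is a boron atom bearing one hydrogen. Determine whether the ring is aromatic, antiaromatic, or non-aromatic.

Every ring atom contributes a p orbital perpendicular to the ring (the double-bond atoms are sp², each contributing one p electron; the boron has an empty p orbital), so the π system is cyclic and fully conjugated.
π-electron count: 3 × 2 = 6 from the double-bond units + 0 from the BH atom = 6.
With 6 π electrons (n = 1), the Hückel 4n+2 condition holds.

Aromatic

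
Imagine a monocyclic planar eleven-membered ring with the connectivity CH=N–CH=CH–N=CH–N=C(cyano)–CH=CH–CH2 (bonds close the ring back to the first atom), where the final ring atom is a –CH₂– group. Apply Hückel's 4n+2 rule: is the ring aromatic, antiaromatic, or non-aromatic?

Non-aromatic

The CH2 position has four σ bonds — the tetrahedral CH₂ carbon is sp³ and has no p orbital in the ring π system — so the cyclic conjugation is interrupted.
A ring that is not fully conjugated cannot be aromatic or antiaromatic regardless of its π-electron count.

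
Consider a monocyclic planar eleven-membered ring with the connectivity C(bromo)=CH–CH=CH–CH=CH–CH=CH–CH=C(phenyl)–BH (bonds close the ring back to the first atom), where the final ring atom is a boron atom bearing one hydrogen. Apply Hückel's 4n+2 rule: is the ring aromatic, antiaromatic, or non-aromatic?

Aromatic

The p orbitals form a continuous loop: the double-bond atoms are sp², each contributing one p electron; the boron has an empty p orbital. The ring is fully conjugated.
π-electron count: 5 × 2 = 10 from the double-bond units + 0 from the BH atom = 10.
10 = 4(2) + 2, which satisfies Hückel's 4n+2 rule.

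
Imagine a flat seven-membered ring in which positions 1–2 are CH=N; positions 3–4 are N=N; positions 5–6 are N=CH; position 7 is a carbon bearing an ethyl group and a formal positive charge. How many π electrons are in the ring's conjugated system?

Every ring atom contributes a p orbital perpendicular to the ring (every atom in a ring double bond is sp² and brings one electron to the p orbital; each =N– nitrogen is pyridine-type (lone pair in the sp² plane, one electron in the p orbital); the carbocation has an empty p orbital), so the π system is cyclic and fully conjugated.
π-electron count: 3 × 2 = 6 from the double-bond units + 0 from the C(ethyl)(+) atom = 6.

6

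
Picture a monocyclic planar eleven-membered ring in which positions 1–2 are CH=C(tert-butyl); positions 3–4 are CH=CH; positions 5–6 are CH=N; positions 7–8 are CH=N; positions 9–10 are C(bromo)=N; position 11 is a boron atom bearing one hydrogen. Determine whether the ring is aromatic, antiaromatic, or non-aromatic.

Aromatic

Every ring atom contributes a p orbital perpendicular to the ring (the double-bond atoms are sp², each contributing one p electron; each =N– nitrogen is pyridine-type (lone pair in the sp² plane, one electron in the p orbital); the boron has an empty p orbital), so the π system is cyclic and fully conjugated.
Counting π electrons: 5 × 2 = 10 from the double-bond units + 0 from the BH atom = 10.
Since 10 = 4·2 + 2, the ring meets the 4n+2 criterion.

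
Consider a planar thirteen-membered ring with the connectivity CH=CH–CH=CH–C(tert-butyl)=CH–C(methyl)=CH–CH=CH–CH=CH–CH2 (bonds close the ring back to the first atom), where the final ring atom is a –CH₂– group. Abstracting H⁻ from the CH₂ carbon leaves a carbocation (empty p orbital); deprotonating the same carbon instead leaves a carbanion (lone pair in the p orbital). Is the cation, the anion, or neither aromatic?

The anion

In either ion the ring is fully conjugated: every atom, including the new sp² carbon, supplies a p orbital.
Cation: 6 × 2 + 0 = 12 π electrons → 4(3), antiaromatic.
Anion: 6 × 2 + 2 = 14 π electrons → 4(3)+2, aromatic.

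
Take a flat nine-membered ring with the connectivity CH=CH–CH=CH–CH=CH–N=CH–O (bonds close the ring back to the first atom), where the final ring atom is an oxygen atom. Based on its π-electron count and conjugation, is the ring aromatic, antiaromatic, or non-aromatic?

Every ring atom contributes a p orbital perpendicular to the ring (every atom in a ring double bond is sp² and brings one electron to the p orbital; the doubly-bonded nitrogens are pyridine-type — their lone pairs lie in the ring plane, leaving one electron in the p orbital; the oxygen donates one lone pair from its p orbital), so the π system is cyclic and fully conjugated.
π-electron count: 4 × 2 = 8 from the double-bond units + 2 from the O atom = 10.
Since 10 = 4·2 + 2, the ring meets the 4n+2 criterion.

Aromatic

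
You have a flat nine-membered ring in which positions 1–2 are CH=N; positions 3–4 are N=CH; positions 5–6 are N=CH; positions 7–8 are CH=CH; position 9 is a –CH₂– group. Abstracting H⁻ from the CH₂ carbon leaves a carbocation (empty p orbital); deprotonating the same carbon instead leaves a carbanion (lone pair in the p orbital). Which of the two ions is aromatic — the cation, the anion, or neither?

The anion

Once that carbon is sp², every ring atom has a p orbital and both ions are fully conjugated.
Cation: 4 × 2 + 0 = 8 π electrons → 4(2), antiaromatic.
Anion: 4 × 2 + 2 = 10 π electrons → 4(2)+2, aromatic.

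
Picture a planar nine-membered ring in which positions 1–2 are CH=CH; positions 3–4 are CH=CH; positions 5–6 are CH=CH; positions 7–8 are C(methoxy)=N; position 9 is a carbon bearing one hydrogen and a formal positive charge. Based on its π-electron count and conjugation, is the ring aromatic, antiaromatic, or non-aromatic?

Antiaromatic

Every ring atom contributes a p orbital perpendicular to the ring (each doubly-bonded ring atom is sp² with one p-orbital electron; each =N– nitrogen is pyridine-type (lone pair in the sp² plane, one electron in the p orbital); the carbocation has an empty p orbital), so the π system is cyclic and fully conjugated.
Counting π electrons: 4 × 2 = 8 from the double-bond units + 0 from the CH(+) atom = 8.
8 = 4(2); a planar, fully conjugated 4n system is antiaromatic.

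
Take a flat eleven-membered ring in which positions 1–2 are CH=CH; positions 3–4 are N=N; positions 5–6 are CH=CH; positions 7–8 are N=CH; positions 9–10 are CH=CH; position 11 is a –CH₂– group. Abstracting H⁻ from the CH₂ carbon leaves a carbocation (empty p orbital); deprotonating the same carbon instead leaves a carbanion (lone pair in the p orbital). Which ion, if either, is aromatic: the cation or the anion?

The cation

In either ion the ring is fully conjugated: every atom, including the new sp² carbon, supplies a p orbital.
Cation: 5 × 2 + 0 = 10 π electrons → 4(2)+2, aromatic.
Anion: 5 × 2 + 2 = 12 π electrons → 4(3), antiaromatic.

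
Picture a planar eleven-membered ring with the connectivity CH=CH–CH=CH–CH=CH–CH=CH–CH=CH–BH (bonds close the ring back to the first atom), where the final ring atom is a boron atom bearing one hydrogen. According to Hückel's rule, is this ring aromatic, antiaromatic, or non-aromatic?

Aromatic

All ring atoms are sp² and supply a p orbital to the ring (every atom in a ring double bond is sp² and brings one electron to the p orbital; the boron has an empty p orbital); the conjugation is uninterrupted.
Counting π electrons: 5 × 2 = 10 from the double-bond units + 0 from the BH atom = 10.
With 10 π electrons (n = 2), the Hückel 4n+2 condition holds.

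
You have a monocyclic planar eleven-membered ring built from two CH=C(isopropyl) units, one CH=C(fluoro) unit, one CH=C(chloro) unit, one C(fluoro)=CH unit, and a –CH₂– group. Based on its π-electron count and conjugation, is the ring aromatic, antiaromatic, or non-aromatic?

Because the tetrahedral CH₂ carbon is sp³ and has no p orbital in the ring π system at the CH2 position, the π system cannot extend all the way around the ring.
Hückel's rule only applies to fully conjugated rings, so this one is simply non-aromatic.

Non-aromatic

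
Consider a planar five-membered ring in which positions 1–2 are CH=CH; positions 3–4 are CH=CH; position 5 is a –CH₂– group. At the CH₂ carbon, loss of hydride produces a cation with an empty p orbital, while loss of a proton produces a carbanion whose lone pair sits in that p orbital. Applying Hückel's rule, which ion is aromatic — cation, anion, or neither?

Once that carbon is sp², every ring atom has a p orbital and both ions are fully conjugated.
Cation: 2 × 2 + 0 = 4 π electrons → 4(1), antiaromatic.
Anion: 2 × 2 + 2 = 6 π electrons → 4(1)+2, aromatic.

The anion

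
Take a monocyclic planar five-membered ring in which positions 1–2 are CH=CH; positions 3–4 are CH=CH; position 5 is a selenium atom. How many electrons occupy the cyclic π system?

Every ring atom contributes a p orbital perpendicular to the ring (each doubly-bonded ring atom is sp² with one p-orbital electron; the selenium donates one lone pair from its p orbital), so the π system is cyclic and fully conjugated.
Counting π electrons: 2 × 2 = 4 from the double-bond units + 2 from the Se atom = 6.
This is selenophene.

6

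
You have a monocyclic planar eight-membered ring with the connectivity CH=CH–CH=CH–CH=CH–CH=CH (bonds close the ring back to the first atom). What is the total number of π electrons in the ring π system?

Check conjugation: each doubly-bonded ring atom is sp² with one p-orbital electron — every position has a p orbital, so the cyclic π system is continuous.
Adding the contributions, 4 × 2 = 8 from the 4 double-bond units.

8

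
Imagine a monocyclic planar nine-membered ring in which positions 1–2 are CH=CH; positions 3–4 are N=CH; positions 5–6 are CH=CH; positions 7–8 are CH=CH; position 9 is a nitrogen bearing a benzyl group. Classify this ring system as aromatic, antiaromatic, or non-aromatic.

Aromatic

The p orbitals form a continuous loop: each doubly-bonded ring atom is sp² with one p-orbital electron; the doubly-bonded nitrogens are pyridine-type — their lone pairs lie in the ring plane, leaving one electron in the p orbital; the pyrrole-type nitrogen donates its lone pair from the p orbital. The ring is fully conjugated.
Counting π electrons: 4 × 2 = 8 from the double-bond units + 2 from the N(benzyl) atom = 10.
That gives a 4n+2 count (10, n = 2).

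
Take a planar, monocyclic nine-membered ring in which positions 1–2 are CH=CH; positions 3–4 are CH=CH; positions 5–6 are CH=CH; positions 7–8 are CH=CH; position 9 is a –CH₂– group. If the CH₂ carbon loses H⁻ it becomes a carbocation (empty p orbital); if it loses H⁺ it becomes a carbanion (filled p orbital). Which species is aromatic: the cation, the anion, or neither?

The anion

Once that carbon is sp², every ring atom has a p orbital and both ions are fully conjugated.
Cation: 4 × 2 + 0 = 8 π electrons → 4(2), antiaromatic.
Anion: 4 × 2 + 2 = 10 π electrons → 4(2)+2, aromatic.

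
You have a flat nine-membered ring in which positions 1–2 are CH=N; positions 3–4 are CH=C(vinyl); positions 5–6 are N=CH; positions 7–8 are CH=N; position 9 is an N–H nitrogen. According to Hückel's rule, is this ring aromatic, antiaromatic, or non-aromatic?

Check conjugation: every atom in a ring double bond is sp² and brings one electron to the p orbital; the doubly-bonded nitrogens are pyridine-type — their lone pairs lie in the ring plane, leaving one electron in the p orbital; the pyrrole-type nitrogen donates its lone pair from the p orbital — every position has a p orbital, so the cyclic π system is continuous.
Tallying contributions gives 4 × 2 = 8 from the double-bond units + 2 from the NH atom = 10.
10 = 4(2) + 2, which satisfies Hückel's 4n+2 rule.

Aromatic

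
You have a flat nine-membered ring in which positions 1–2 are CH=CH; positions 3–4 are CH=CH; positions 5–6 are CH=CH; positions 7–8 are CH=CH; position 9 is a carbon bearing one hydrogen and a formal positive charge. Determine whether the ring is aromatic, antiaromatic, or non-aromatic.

Every ring atom contributes a p orbital perpendicular to the ring (the double-bond atoms are sp², each contributing one p electron; the carbocation has an empty p orbital), so the π system is cyclic and fully conjugated.
π-electron count: 4 × 2 = 8 from the double-bond units + 0 from the CH(+) atom = 8.
With 8 = 4·2 π electrons, Hückel's rule classifies the planar ring as antiaromatic.

Antiaromatic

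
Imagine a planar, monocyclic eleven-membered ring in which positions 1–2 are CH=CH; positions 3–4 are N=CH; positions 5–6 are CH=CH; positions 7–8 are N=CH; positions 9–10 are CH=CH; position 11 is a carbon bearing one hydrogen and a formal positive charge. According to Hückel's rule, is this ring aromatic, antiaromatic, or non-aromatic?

Check conjugation: each doubly-bonded ring atom is sp² with one p-orbital electron; each sp² =N– keeps its lone pair in-plane and puts one electron into the π system; the carbocation has an empty p orbital — every position has a p orbital, so the cyclic π system is continuous.
Tallying contributions gives 5 × 2 = 10 from the double-bond units + 0 from the CH(+) atom = 10.
Since 10 = 4·2 + 2, the ring meets the 4n+2 criterion.

Aromatic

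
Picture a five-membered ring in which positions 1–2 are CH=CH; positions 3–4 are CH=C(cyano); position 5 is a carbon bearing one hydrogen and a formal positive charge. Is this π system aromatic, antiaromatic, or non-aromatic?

The p orbitals form a continuous loop: the double-bond atoms are sp², each contributing one p electron; the carbocation has an empty p orbital. The ring is fully conjugated.
π-electron count: 2 × 2 = 4 from the double-bond units + 0 from the CH(+) atom = 4.
A 4n π count (4, n = 1) in a planar conjugated ring means antiaromatic.

Antiaromatic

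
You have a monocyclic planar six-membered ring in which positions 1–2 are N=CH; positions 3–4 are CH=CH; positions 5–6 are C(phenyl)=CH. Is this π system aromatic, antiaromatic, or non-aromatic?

Aromatic

Every ring atom contributes a p orbital perpendicular to the ring (every atom in a ring double bond is sp² and brings one electron to the p orbital; each sp² =N– keeps its lone pair in-plane and puts one electron into the π system), so the π system is cyclic and fully conjugated.
π-electron count: 3 × 2 = 6 from the 3 double-bond units.
Since 6 = 4·1 + 2, the ring meets the 4n+2 criterion.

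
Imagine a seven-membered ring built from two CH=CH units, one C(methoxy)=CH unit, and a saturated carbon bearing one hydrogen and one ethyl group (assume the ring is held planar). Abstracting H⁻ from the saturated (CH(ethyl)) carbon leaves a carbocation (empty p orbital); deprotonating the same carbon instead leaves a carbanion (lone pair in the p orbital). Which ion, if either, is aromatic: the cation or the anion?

Once that carbon is sp², every ring atom has a p orbital and both ions are fully conjugated.
Cation: 3 × 2 + 0 = 6 π electrons → 4(1)+2, aromatic.
Anion: 3 × 2 + 2 = 8 π electrons → 4(2), antiaromatic.

The cation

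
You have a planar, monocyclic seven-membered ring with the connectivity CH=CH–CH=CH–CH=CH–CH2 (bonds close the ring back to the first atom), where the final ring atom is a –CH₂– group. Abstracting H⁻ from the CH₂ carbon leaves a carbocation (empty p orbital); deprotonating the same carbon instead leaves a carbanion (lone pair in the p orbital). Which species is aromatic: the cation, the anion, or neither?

The cation

In either ion the ring is fully conjugated: every atom, including the new sp² carbon, supplies a p orbital.
Cation: 3 × 2 + 0 = 6 π electrons → 4(1)+2, aromatic.
Anion: 3 × 2 + 2 = 8 π electrons → 4(2), antiaromatic.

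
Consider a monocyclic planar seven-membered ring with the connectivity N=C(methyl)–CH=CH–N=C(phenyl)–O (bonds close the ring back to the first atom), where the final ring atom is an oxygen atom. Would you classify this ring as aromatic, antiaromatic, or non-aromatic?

All ring atoms are sp² and supply a p orbital to the ring (each doubly-bonded ring atom is sp² with one p-orbital electron; each =N– nitrogen is pyridine-type (lone pair in the sp² plane, one electron in the p orbital); the oxygen donates one lone pair from its p orbital); the conjugation is uninterrupted.
π-electron count: 3 × 2 = 6 from the double-bond units + 2 from the O atom = 8.
With 8 = 4·2 π electrons, Hückel's rule classifies the planar ring as antiaromatic.

Antiaromatic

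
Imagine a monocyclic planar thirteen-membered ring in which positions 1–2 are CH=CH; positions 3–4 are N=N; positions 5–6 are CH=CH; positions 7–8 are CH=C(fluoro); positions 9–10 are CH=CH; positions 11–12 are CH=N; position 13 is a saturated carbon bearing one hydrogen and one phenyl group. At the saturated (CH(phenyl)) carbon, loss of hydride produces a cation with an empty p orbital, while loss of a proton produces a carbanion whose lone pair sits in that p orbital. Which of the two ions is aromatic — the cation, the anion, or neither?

The anion

In both ions every ring atom is sp² and contributes a p orbital, so both rings are fully conjugated.
Cation: 6 × 2 + 0 = 12 π electrons → 4(3), antiaromatic.
Anion: 6 × 2 + 2 = 14 π electrons → 4(3)+2, aromatic.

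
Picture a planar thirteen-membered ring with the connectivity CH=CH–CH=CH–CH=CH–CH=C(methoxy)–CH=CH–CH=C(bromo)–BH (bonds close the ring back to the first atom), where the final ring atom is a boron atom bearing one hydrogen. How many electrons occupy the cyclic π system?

12

The p orbitals form a continuous loop: the double-bond atoms are sp², each contributing one p electron; the boron has an empty p orbital. The ring is fully conjugated.
Adding the contributions, 6 × 2 = 12 from the double-bond units + 0 from the BH atom = 12.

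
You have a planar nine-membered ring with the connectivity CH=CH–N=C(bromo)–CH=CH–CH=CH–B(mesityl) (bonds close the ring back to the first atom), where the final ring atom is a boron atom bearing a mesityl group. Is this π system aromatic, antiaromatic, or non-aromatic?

Every ring atom contributes a p orbital perpendicular to the ring (each doubly-bonded ring atom is sp² with one p-orbital electron; each =N– nitrogen is pyridine-type (lone pair in the sp² plane, one electron in the p orbital); the boron has an empty p orbital), so the π system is cyclic and fully conjugated.
π-electron count: 4 × 2 = 8 from the double-bond units + 0 from the B(mesityl) atom = 8.
8 is a 4n count (n = 2), so the planar conjugated ring is antiaromatic.

Antiaromatic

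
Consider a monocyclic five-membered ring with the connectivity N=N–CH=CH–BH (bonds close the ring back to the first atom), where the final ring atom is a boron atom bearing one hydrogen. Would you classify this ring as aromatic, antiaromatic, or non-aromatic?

All ring atoms are sp² and supply a p orbital to the ring (the double-bond atoms are sp², each contributing one p electron; each =N– nitrogen is pyridine-type (lone pair in the sp² plane, one electron in the p orbital); the boron has an empty p orbital); the conjugation is uninterrupted.
π-electron count: 2 × 2 = 4 from the double-bond units + 0 from the BH atom = 4.
4 = 4(1); a planar, fully conjugated 4n system is antiaromatic.

Antiaromatic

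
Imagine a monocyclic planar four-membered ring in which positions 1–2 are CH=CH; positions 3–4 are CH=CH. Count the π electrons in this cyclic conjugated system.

All ring atoms are sp² and supply a p orbital to the ring (every atom in a ring double bond is sp² and brings one electron to the p orbital); the conjugation is uninterrupted.
Tallying contributions gives 2 × 2 = 4 from the 2 double-bond units.
(This ring is cyclobutadiene.)

4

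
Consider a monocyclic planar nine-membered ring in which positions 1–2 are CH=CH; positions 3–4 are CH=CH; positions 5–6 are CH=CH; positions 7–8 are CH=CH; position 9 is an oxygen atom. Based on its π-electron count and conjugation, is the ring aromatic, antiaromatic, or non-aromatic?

Aromatic

Check conjugation: each doubly-bonded ring atom is sp² with one p-orbital electron; the oxygen donates one lone pair from its p orbital — every position has a p orbital, so the cyclic π system is continuous.
Counting π electrons: 4 × 2 = 8 from the double-bond units + 2 from the O atom = 10.
10 = 4(2) + 2, which satisfies Hückel's 4n+2 rule.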